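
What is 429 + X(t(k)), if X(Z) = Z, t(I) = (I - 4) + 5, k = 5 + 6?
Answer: 441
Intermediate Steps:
k = 11
t(I) = 1 + I (t(I) = (-4 + I) + 5 = 1 + I)
429 + X(t(k)) = 429 + (1 + 11) = 429 + 12 = 441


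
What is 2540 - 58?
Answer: 2482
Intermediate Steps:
2540 - 58 = 2482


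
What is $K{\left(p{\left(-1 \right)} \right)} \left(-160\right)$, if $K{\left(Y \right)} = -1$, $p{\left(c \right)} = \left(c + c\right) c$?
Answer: $160$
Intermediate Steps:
$p{\left(c \right)} = 2 c^{2}$ ($p{\left(c \right)} = 2 c c = 2 c^{2}$)
$K{\left(p{\left(-1 \right)} \right)} \left(-160\right) = \left(-1\right) \left(-160\right) = 160$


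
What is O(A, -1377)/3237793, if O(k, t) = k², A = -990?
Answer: 980100/3237793 ≈ 0.30271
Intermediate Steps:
O(A, -1377)/3237793 = (-990)²/3237793 = 980100*(1/3237793) = 980100/3237793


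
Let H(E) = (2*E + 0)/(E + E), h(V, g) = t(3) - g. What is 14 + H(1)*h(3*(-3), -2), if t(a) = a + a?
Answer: 22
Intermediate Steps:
t(a) = 2*a
h(V, g) = 6 - g (h(V, g) = 2*3 - g = 6 - g)
H(E) = 1 (H(E) = (2*E)/((2*E)) = (2*E)*(1/(2*E)) = 1)
14 + H(1)*h(3*(-3), -2) = 14 + 1*(6 - 1*(-2)) = 14 + 1*(6 + 2) = 14 + 1*8 = 14 + 8 = 22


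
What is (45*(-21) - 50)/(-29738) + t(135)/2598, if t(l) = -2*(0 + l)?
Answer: -907375/12876554 ≈ -0.070467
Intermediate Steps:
t(l) = -2*l
(45*(-21) - 50)/(-29738) + t(135)/2598 = (45*(-21) - 50)/(-29738) - 2*135/2598 = (-945 - 50)*(-1/29738) - 270*1/2598 = -995*(-1/29738) - 45/433 = 995/29738 - 45/433 = -907375/12876554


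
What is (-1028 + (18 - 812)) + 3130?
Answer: 1308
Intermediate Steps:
(-1028 + (18 - 812)) + 3130 = (-1028 - 794) + 3130 = -1822 + 3130 = 1308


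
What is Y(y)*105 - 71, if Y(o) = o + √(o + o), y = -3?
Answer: -386 + 105*I*√6 ≈ -386.0 + 257.2*I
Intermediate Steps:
Y(o) = o + √2*√o (Y(o) = o + √(2*o) = o + √2*√o)
Y(y)*105 - 71 = (-3 + √2*√(-3))*105 - 71 = (-3 + √2*(I*√3))*105 - 71 = (-3 + I*√6)*105 - 71 = (-315 + 105*I*√6) - 71 = -386 + 105*I*√6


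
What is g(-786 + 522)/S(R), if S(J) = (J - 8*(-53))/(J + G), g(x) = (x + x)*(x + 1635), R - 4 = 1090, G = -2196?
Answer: 12086736/23 ≈ 5.2551e+5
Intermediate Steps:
R = 1094 (R = 4 + 1090 = 1094)
g(x) = 2*x*(1635 + x) (g(x) = (2*x)*(1635 + x) = 2*x*(1635 + x))
S(J) = (424 + J)/(-2196 + J) (S(J) = (J - 8*(-53))/(J - 2196) = (J + 424)/(-2196 + J) = (424 + J)/(-2196 + J))
g(-786 + 522)/S(R) = (2*(-786 + 522)*(1635 + (-786 + 522)))/(((424 + 1094)/(-2196 + 1094))) = (2*(-264)*(1635 - 264))/((1518/(-1102))) = (2*(-264)*1371)/((-1/1102*1518)) = -723888/(-759/551) = -723888*(-551/759) = 12086736/23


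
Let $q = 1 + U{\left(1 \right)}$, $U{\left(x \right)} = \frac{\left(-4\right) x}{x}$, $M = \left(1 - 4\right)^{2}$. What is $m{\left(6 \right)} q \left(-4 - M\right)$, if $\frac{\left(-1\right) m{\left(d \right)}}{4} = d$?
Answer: $-936$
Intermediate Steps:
$M = 9$ ($M = \left(-3\right)^{2} = 9$)
$m{\left(d \right)} = - 4 d$
$U{\left(x \right)} = -4$
$q = -3$ ($q = 1 - 4 = -3$)
$m{\left(6 \right)} q \left(-4 - M\right) = \left(-4\right) 6 \left(-3\right) \left(-4 - 9\right) = \left(-24\right) \left(-3\right) \left(-4 - 9\right) = 72 \left(-13\right) = -936$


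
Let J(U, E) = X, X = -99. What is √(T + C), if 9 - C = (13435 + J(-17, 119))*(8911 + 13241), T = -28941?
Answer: 6*I*√8206889 ≈ 17189.0*I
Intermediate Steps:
J(U, E) = -99
C = -295419063 (C = 9 - (13435 - 99)*(8911 + 13241) = 9 - 13336*22152 = 9 - 1*295419072 = 9 - 295419072 = -295419063)
√(T + C) = √(-28941 - 295419063) = √(-295448004) = 6*I*√8206889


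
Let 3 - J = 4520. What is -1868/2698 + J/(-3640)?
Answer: 2693673/4910360 ≈ 0.54857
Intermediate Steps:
J = -4517 (J = 3 - 1*4520 = 3 - 4520 = -4517)
-1868/2698 + J/(-3640) = -1868/2698 - 4517/(-3640) = -1868*1/2698 - 4517*(-1/3640) = -934/1349 + 4517/3640 = 2693673/4910360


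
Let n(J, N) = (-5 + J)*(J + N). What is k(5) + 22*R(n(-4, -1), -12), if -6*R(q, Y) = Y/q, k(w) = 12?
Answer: 584/45 ≈ 12.978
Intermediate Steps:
R(q, Y) = -Y/(6*q)
k(5) + 22*R(n(-4, -1), -12) = 12 + 22*(-⅙*(-12)/((-4)² - 5*(-4) - 5*(-1) - 4*(-1))) = 12 + 22*(-⅙*(-12)/(16 + 20 + 5 + 4)) = 12 + 22*(-⅙*(-12)/45) = 12 + 22*(-⅙*(-12)*1/45) = 12 + 22*(2/45) = 12 + 44/45 = 584/45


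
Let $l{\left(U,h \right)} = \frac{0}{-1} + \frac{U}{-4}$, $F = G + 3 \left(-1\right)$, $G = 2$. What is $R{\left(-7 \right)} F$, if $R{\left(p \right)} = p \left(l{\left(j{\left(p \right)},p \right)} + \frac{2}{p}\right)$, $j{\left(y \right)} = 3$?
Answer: $- \frac{29}{4} \approx -7.25$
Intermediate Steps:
$F = -1$ ($F = 2 + 3 \left(-1\right) = 2 - 3 = -1$)
$l{\left(U,h \right)} = - \frac{U}{4}$ ($l{\left(U,h \right)} = 0 \left(-1\right) + U \left(- \frac{1}{4}\right) = 0 - \frac{U}{4} = - \frac{U}{4}$)
$R{\left(p \right)} = p \left(- \frac{3}{4} + \frac{2}{p}\right)$ ($R{\left(p \right)} = p \left(\left(- \frac{1}{4}\right) 3 + \frac{2}{p}\right) = p \left(- \frac{3}{4} + \frac{2}{p}\right)$)
$R{\left(-7 \right)} F = \left(2 - - \frac{21}{4}\right) \left(-1\right) = \left(2 + \frac{21}{4}\right) \left(-1\right) = \frac{29}{4} \left(-1\right) = - \frac{29}{4}$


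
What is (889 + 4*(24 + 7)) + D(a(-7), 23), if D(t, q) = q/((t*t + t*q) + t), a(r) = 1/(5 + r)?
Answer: 47519/47 ≈ 1011.0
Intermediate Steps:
D(t, q) = q/(t + t² + q*t) (D(t, q) = q/((t² + q*t) + t) = q/(t + t² + q*t))
(889 + 4*(24 + 7)) + D(a(-7), 23) = (889 + 4*(24 + 7)) + 23/((1/(5 - 7))*(1 + 23 + 1/(5 - 7))) = (889 + 4*31) + 23/((1/(-2))*(1 + 23 + 1/(-2))) = (889 + 124) + 23/((-½)*(1 + 23 - ½)) = 1013 + 23*(-2)/(47/2) = 1013 + 23*(-2)*(2/47) = 1013 - 92/47 = 47519/47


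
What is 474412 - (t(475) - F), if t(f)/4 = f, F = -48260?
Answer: 424252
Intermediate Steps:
t(f) = 4*f
474412 - (t(475) - F) = 474412 - (4*475 - 1*(-48260)) = 474412 - (1900 + 48260) = 474412 - 1*50160 = 474412 - 50160 = 424252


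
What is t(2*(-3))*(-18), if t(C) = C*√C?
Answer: 108*I*√6 ≈ 264.54*I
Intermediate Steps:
t(C) = C^(3/2)
t(2*(-3))*(-18) = (2*(-3))^(3/2)*(-18) = (-6)^(3/2)*(-18) = -6*I*√6*(-18) = 108*I*√6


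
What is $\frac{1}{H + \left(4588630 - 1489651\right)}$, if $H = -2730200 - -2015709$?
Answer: $\frac{1}{2384488} \approx 4.1938 \cdot 10^{-7}$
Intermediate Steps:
$H = -714491$ ($H = -2730200 + 2015709 = -714491$)
$\frac{1}{H + \left(4588630 - 1489651\right)} = \frac{1}{-714491 + \left(4588630 - 1489651\right)} = \frac{1}{-714491 + 3098979} = \frac{1}{2384488}$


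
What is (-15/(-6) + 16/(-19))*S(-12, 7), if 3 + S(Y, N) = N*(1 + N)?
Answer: 3339/38 ≈ 87.868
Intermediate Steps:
S(Y, N) = -3 + N*(1 + N)
(-15/(-6) + 16/(-19))*S(-12, 7) = (-15/(-6) + 16/(-19))*(-3 + 7 + 7²) = (-15*(-⅙) + 16*(-1/19))*(-3 + 7 + 49) = (5/2 - 16/19)*53 = (63/38)*53 = 3339/38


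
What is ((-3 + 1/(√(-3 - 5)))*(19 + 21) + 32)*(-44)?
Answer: 3872 + 440*I*√2 ≈ 3872.0 + 622.25*I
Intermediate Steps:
((-3 + 1/(√(-3 - 5)))*(19 + 21) + 32)*(-44) = ((-3 + 1/(√(-8)))*40 + 32)*(-44) = ((-3 + 1/(2*I*√2))*40 + 32)*(-44) = ((-3 - I*√2/4)*40 + 32)*(-44) = ((-120 - 10*I*√2) + 32)*(-44) = (-88 - 10*I*√2)*(-44) = 3872 + 440*I*√2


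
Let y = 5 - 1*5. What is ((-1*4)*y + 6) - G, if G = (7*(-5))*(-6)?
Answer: -204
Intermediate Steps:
y = 0 (y = 5 - 5 = 0)
G = 210 (G = -35*(-6) = 210)
((-1*4)*y + 6) - G = (-1*4*0 + 6) - 1*210 = (-4*0 + 6) - 210 = (0 + 6) - 210 = 6 - 210 = -204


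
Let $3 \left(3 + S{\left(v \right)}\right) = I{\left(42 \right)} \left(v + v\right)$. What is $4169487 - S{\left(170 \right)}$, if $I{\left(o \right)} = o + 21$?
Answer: $4162350$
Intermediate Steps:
$I{\left(o \right)} = 21 + o$
$S{\left(v \right)} = -3 + 42 v$ ($S{\left(v \right)} = -3 + \frac{\left(21 + 42\right) \left(v + v\right)}{3} = -3 + \frac{63 \cdot 2 v}{3} = -3 + \frac{126 v}{3} = -3 + 42 v$)
$4169487 - S{\left(170 \right)} = 4169487 - \left(-3 + 42 \cdot 170\right) = 4169487 - \left(-3 + 7140\right) = 4169487 - 7137 = 4162350$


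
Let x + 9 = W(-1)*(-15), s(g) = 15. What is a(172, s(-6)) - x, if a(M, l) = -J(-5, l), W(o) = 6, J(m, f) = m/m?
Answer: 98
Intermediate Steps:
J(m, f) = 1
a(M, l) = -1 (a(M, l) = -1*1 = -1)
x = -99 (x = -9 + 6*(-15) = -9 - 90 = -99)
a(172, s(-6)) - x = -1 - 1*(-99) = -1 + 99 = 98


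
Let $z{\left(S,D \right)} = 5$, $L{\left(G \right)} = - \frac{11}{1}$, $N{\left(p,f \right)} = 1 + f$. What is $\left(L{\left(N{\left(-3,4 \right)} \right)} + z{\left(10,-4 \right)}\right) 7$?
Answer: $-42$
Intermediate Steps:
$L{\left(G \right)} = -11$ ($L{\left(G \right)} = \left(-11\right) 1 = -11$)
$\left(L{\left(N{\left(-3,4 \right)} \right)} + z{\left(10,-4 \right)}\right) 7 = \left(-11 + 5\right) 7 = \left(-6\right) 7 = -42$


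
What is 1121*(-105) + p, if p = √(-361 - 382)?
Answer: -117705 + I*√743 ≈ -1.1771e+5 + 27.258*I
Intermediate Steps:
p = I*√743 (p = √(-743) = I*√743 ≈ 27.258*I)
1121*(-105) + p = 1121*(-105) + I*√743 = -117705 + I*√743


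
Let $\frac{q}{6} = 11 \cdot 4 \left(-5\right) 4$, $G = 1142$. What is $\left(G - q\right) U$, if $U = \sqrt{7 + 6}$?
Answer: $6422 \sqrt{13} \approx 23155.0$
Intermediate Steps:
$q = -5280$ ($q = 6 \cdot 11 \cdot 4 \left(-5\right) 4 = 6 \cdot 11 \left(-20\right) 4 = 6 \left(\left(-220\right) 4\right) = 6 \left(-880\right) = -5280$)
$U = \sqrt{13} \approx 3.6056$
$\left(G - q\right) U = \left(1142 - -5280\right) \sqrt{13} = \left(1142 + 5280\right) \sqrt{13} = 6422 \sqrt{13}$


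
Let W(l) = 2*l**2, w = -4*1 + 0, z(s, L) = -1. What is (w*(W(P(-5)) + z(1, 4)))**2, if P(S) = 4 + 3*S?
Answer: 929296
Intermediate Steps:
w = -4 (w = -4 + 0 = -4)
(w*(W(P(-5)) + z(1, 4)))**2 = (-4*(2*(4 + 3*(-5))**2 - 1))**2 = (-4*(2*(4 - 15)**2 - 1))**2 = (-4*(2*(-11)**2 - 1))**2 = (-4*(2*121 - 1))**2 = (-4*(242 - 1))**2 = (-4*241)**2 = (-964)**2 = 929296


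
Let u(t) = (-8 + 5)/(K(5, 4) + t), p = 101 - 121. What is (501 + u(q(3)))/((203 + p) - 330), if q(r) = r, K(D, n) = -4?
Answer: -24/7 ≈ -3.4286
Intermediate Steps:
p = -20
u(t) = -3/(-4 + t) (u(t) = (-8 + 5)/(-4 + t) = -3/(-4 + t))
(501 + u(q(3)))/((203 + p) - 330) = (501 - 3/(-4 + 3))/((203 - 20) - 330) = (501 - 3/(-1))/(183 - 330) = (501 - 3*(-1))/(-147) = (501 + 3)*(-1/147) = 504*(-1/147) = -24/7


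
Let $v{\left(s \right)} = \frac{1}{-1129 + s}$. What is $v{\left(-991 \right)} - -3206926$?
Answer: $\frac{6798683119}{2120} \approx 3.2069 \cdot 10^{6}$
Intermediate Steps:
$v{\left(-991 \right)} - -3206926 = \frac{1}{-1129 - 991} - -3206926 = \frac{1}{-2120} + 3206926 = - \frac{1}{2120} + 3206926 = \frac{6798683119}{2120}$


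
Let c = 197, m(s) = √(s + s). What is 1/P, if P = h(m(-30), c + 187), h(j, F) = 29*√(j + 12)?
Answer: √2/(58*√(6 + I*√15)) ≈ 0.008752 - 0.0025794*I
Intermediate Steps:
m(s) = √2*√s (m(s) = √(2*s) = √2*√s)
h(j, F) = 29*√(12 + j)
P = 29*√(12 + 2*I*√15) (P = 29*√(12 + √2*√(-30)) = 29*√(12 + √2*(I*√30)) = 29*√(12 + 2*I*√15) ≈ 105.13 + 30.983*I)
1/P = 1/(29*√(12 + 2*I*√15))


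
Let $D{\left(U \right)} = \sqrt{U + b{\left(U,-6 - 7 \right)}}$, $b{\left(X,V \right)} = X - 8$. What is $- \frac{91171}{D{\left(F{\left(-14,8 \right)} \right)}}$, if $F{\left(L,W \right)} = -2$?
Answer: $\frac{91171 i \sqrt{3}}{6} \approx 26319.0 i$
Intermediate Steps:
$b{\left(X,V \right)} = -8 + X$
$D{\left(U \right)} = \sqrt{-8 + 2 U}$ ($D{\left(U \right)} = \sqrt{U + \left(-8 + U\right)} = \sqrt{-8 + 2 U}$)
$- \frac{91171}{D{\left(F{\left(-14,8 \right)} \right)}} = - \frac{91171}{\sqrt{-8 + 2 \left(-2\right)}} = - \frac{91171}{\sqrt{-8 - 4}} = - \frac{91171}{\sqrt{-12}} = - \frac{91171}{2 i \sqrt{3}} = - 91171 \left(- \frac{i \sqrt{3}}{6}\right) = \frac{91171 i \sqrt{3}}{6}$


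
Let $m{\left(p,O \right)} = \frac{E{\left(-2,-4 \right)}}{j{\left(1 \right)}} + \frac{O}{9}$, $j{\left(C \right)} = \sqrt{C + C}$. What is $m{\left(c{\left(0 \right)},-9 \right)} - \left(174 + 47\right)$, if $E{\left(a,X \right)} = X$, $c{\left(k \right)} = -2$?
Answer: $-222 - 2 \sqrt{2} \approx -224.83$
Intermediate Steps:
$j{\left(C \right)} = \sqrt{2} \sqrt{C}$ ($j{\left(C \right)} = \sqrt{2 C} = \sqrt{2} \sqrt{C}$)
$m{\left(p,O \right)} = - 2 \sqrt{2} + \frac{O}{9}$ ($m{\left(p,O \right)} = - \frac{4}{\sqrt{2} \sqrt{1}} + \frac{O}{9} = - \frac{4}{\sqrt{2} \cdot 1} + O \frac{1}{9} = - \frac{4}{\sqrt{2}} + \frac{O}{9} = - 4 \frac{\sqrt{2}}{2} + \frac{O}{9} = - 2 \sqrt{2} + \frac{O}{9}$)
$m{\left(c{\left(0 \right)},-9 \right)} - \left(174 + 47\right) = \left(- 2 \sqrt{2} + \frac{1}{9} \left(-9\right)\right) - \left(174 + 47\right) = \left(- 2 \sqrt{2} - 1\right) - 221 = \left(-1 - 2 \sqrt{2}\right) - 221 = -222 - 2 \sqrt{2}$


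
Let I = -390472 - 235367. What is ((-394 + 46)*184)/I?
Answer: 21344/208613 ≈ 0.10231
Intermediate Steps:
I = -625839
((-394 + 46)*184)/I = ((-394 + 46)*184)/(-625839) = -348*184*(-1/625839) = -64032*(-1/625839) = 21344/208613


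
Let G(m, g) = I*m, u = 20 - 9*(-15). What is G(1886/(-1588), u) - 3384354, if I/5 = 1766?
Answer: -1347751883/397 ≈ -3.3948e+6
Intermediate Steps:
I = 8830 (I = 5*1766 = 8830)
u = 155 (u = 20 + 135 = 155)
G(m, g) = 8830*m
G(1886/(-1588), u) - 3384354 = 8830*(1886/(-1588)) - 3384354 = 8830*(1886*(-1/1588)) - 3384354 = 8830*(-943/794) - 3384354 = -4163345/397 - 3384354 = -1347751883/397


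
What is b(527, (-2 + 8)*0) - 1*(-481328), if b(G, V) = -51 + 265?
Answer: 481542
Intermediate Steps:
b(G, V) = 214
b(527, (-2 + 8)*0) - 1*(-481328) = 214 - 1*(-481328) = 214 + 481328 = 481542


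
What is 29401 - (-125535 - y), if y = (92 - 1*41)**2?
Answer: 157537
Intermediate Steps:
y = 2601 (y = (92 - 41)**2 = 51**2 = 2601)
29401 - (-125535 - y) = 29401 - (-125535 - 1*2601) = 29401 - (-125535 - 2601) = 29401 - 1*(-128136) = 29401 + 128136 = 157537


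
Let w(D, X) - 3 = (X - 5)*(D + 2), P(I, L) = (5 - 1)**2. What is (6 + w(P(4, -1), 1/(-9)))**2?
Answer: 6889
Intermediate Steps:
P(I, L) = 16 (P(I, L) = 4**2 = 16)
w(D, X) = 3 + (-5 + X)*(2 + D) (w(D, X) = 3 + (X - 5)*(D + 2) = 3 + (-5 + X)*(2 + D))
(6 + w(P(4, -1), 1/(-9)))**2 = (6 + (-7 - 5*16 + 2*(1/(-9)) + 16*(1/(-9))))**2 = (6 + (-7 - 80 + 2*(1*(-1/9)) + 16*(1*(-1/9))))**2 = (6 + (-7 - 80 + 2*(-1/9) + 16*(-1/9)))**2 = (6 + (-7 - 80 - 2/9 - 16/9))**2 = (6 - 89)**2 = (-83)**2 = 6889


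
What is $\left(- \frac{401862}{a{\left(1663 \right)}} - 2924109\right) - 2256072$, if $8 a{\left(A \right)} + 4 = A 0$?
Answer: $-4376457$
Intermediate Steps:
$a{\left(A \right)} = - \frac{1}{2}$ ($a{\left(A \right)} = - \frac{1}{2} + \frac{A 0}{8} = - \frac{1}{2} + \frac{1}{8} \cdot 0 = - \frac{1}{2} + 0 = - \frac{1}{2}$)
$\left(- \frac{401862}{a{\left(1663 \right)}} - 2924109\right) - 2256072 = \left(- \frac{401862}{- \frac{1}{2}} - 2924109\right) - 2256072 = \left(\left(-401862\right) \left(-2\right) - 2924109\right) - 2256072 = \left(803724 - 2924109\right) - 2256072 = -2120385 - 2256072 = -4376457$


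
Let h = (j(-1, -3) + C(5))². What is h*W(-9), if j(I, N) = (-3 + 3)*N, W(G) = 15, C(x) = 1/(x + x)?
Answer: 3/20 ≈ 0.15000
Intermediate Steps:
C(x) = 1/(2*x)
j(I, N) = 0 (j(I, N) = 0*N = 0)
h = 1/100 (h = (0 + (½)/5)² = (0 + (½)*(⅕))² = (0 + ⅒)² = (⅒)² = 1/100 ≈ 0.010000)
h*W(-9) = (1/100)*15 = 3/20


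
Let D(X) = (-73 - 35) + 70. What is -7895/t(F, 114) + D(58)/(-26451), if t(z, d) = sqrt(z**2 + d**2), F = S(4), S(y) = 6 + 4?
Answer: 38/26451 - 7895*sqrt(3274)/6548 ≈ -68.988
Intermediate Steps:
S(y) = 10
F = 10
t(z, d) = sqrt(d**2 + z**2)
D(X) = -38 (D(X) = -108 + 70 = -38)
-7895/t(F, 114) + D(58)/(-26451) = -7895/sqrt(114**2 + 10**2) - 38/(-26451) = -7895/sqrt(12996 + 100) - 38*(-1/26451) = -7895*sqrt(3274)/6548 + 38/26451 = 38/26451 - 7895*sqrt(3274)/6548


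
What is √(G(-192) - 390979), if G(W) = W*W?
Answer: I*√354115 ≈ 595.08*I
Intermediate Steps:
G(W) = W²
√(G(-192) - 390979) = √((-192)² - 390979) = √(36864 - 390979) = √(-354115) = I*√354115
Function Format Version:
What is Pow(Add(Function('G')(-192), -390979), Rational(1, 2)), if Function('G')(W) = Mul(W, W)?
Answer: Mul(I, Pow(354115, Rational(1, 2))) ≈ Mul(595.08, I)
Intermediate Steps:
Function('G')(W) = Pow(W, 2)
Pow(Add(Function('G')(-192), -390979), Rational(1, 2)) = Pow(Add(Pow(-192, 2), -390979), Rational(1, 2)) = Pow(Add(36864, -390979), Rational(1, 2)) = Pow(-354115, Rational(1, 2)) = Mul(I, Pow(354115, Rational(1, 2)))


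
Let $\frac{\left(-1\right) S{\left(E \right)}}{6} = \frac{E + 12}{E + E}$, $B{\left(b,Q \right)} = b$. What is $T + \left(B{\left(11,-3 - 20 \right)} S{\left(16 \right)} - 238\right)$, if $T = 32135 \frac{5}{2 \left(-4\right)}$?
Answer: $- \frac{163041}{8} \approx -20380.0$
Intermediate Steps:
$S{\left(E \right)} = - \frac{3 \left(12 + E\right)}{E}$ ($S{\left(E \right)} = - 6 \frac{E + 12}{E + E} = - 6 \frac{12 + E}{2 E} = - \frac{3 \left(12 + E\right)}{E}$)
$T = - \frac{160675}{8}$ ($T = 32135 \frac{5}{-8} = 32135 \cdot 5 \left(- \frac{1}{8}\right) = 32135 \left(- \frac{5}{8}\right) = - \frac{160675}{8} \approx -20084.0$)
$T + \left(B{\left(11,-3 - 20 \right)} S{\left(16 \right)} - 238\right) = - \frac{160675}{8} - \left(238 - 11 \left(-3 - \frac{36}{16}\right)\right) = - \frac{160675}{8} - \left(238 - 11 \left(-3 - \frac{9}{4}\right)\right) = - \frac{160675}{8} + \left(11 \left(- \frac{21}{4}\right) - 238\right) = - \frac{160675}{8} - \frac{1183}{4} = - \frac{163041}{8}$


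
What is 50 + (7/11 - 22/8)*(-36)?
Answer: 1387/11 ≈ 126.09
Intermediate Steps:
50 + (7/11 - 22/8)*(-36) = 50 + (7*(1/11) - 22*1/8)*(-36) = 50 + (7/11 - 11/4)*(-36) = 50 - 93/44*(-36) = 50 + 837/11 = 1387/11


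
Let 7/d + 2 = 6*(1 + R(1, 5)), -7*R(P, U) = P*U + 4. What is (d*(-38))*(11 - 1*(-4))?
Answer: 13965/13 ≈ 1074.2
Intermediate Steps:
R(P, U) = -4/7 - P*U/7 (R(P, U) = -(P*U + 4)/7 = -(4 + P*U)/7 = -4/7 - P*U/7)
d = -49/26 (d = 7/(-2 + 6*(1 + (-4/7 - ⅐*1*5))) = 7/(-2 + 6*(1 + (-4/7 - 5/7))) = 7/(-2 + 6*(1 - 9/7)) = 7/(-2 + 6*(-2/7)) = 7/(-2 - 12/7) = 7/(-26/7) = 7*(-7/26) = -49/26 ≈ -1.8846)
(d*(-38))*(11 - 1*(-4)) = (-49/26*(-38))*(11 - 1*(-4)) = 931*(11 + 4)/13 = (931/13)*15 = 13965/13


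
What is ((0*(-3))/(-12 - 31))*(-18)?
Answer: 0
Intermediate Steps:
((0*(-3))/(-12 - 31))*(-18) = (0/(-43))*(-18) = -1/43*0*(-18) = 0*(-18) = 0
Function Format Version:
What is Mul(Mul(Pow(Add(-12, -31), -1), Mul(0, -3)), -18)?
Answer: 0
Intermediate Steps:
Mul(Mul(Pow(Add(-12, -31), -1), Mul(0, -3)), -18) = Mul(Mul(Pow(-43, -1), 0), -18) = Mul(Mul(Rational(-1, 43), 0), -18) = Mul(0, -18) = 0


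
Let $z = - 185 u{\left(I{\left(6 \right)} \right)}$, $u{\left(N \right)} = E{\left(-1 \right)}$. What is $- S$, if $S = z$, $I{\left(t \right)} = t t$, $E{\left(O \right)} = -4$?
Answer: $-740$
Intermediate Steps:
$I{\left(t \right)} = t^{2}$
$u{\left(N \right)} = -4$
$z = 740$ ($z = \left(-185\right) \left(-4\right) = 740$)
$S = 740$
$- S = \left(-1\right) 740 = -740$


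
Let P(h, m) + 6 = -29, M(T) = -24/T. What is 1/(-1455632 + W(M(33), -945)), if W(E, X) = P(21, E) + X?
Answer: -1/1456612 ≈ -6.8652e-7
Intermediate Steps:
P(h, m) = -35 (P(h, m) = -6 - 29 = -35)
W(E, X) = -35 + X
1/(-1455632 + W(M(33), -945)) = 1/(-1455632 + (-35 - 945)) = 1/(-1455632 - 980) = 1/(-1456612) = -1/1456612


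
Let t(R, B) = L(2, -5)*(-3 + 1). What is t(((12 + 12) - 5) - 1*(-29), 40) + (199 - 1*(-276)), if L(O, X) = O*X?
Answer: 495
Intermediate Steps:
t(R, B) = 20 (t(R, B) = (2*(-5))*(-3 + 1) = -10*(-2) = 20)
t(((12 + 12) - 5) - 1*(-29), 40) + (199 - 1*(-276)) = 20 + (199 - 1*(-276)) = 20 + (199 + 276) = 20 + 475 = 495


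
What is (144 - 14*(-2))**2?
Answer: 29584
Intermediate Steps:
(144 - 14*(-2))**2 = (144 + 28)**2 = 172**2 = 29584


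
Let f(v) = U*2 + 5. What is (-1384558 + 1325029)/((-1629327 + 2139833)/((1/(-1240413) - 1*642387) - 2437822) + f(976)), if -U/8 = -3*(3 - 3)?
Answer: -113722156371612111/9235209076306 ≈ -12314.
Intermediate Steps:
U = 0 (U = -(-24)*(3 - 3) = -(-24)*0 = -8*0 = 0)
f(v) = 5 (f(v) = 0*2 + 5 = 0 + 5 = 5)
(-1384558 + 1325029)/((-1629327 + 2139833)/((1/(-1240413) - 1*642387) - 2437822) + f(976)) = (-1384558 + 1325029)/((-1629327 + 2139833)/((1/(-1240413) - 1*642387) - 2437822) + 5) = -59529/(510506/((-1/1240413 - 642387) - 2437822) + 5) = -59529/(510506/(-796825185832/1240413 - 2437822) + 5) = -59529/(510506/(-3820731286318/1240413) + 5) = -59529/(510506*(-1240413/3820731286318) + 5) = -59529/(-316619139489/1910365643159 + 5) = -59529/9235209076306/1910365643159 = -59529*1910365643159/9235209076306 = -113722156371612111/9235209076306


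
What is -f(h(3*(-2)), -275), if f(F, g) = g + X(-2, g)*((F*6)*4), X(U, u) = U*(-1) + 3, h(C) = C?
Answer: 995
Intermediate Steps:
X(U, u) = 3 - U (X(U, u) = -U + 3 = 3 - U)
f(F, g) = g + 120*F (f(F, g) = g + (3 - 1*(-2))*((F*6)*4) = g + (3 + 2)*((6*F)*4) = g + 5*(24*F) = g + 120*F)
-f(h(3*(-2)), -275) = -(-275 + 120*(3*(-2))) = -(-275 + 120*(-6)) = -(-275 - 720) = -1*(-995) = 995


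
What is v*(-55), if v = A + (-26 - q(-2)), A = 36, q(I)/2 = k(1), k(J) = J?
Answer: -440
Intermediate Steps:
q(I) = 2 (q(I) = 2*1 = 2)
v = 8 (v = 36 + (-26 - 1*2) = 36 + (-26 - 2) = 36 - 28 = 8)
v*(-55) = 8*(-55) = -440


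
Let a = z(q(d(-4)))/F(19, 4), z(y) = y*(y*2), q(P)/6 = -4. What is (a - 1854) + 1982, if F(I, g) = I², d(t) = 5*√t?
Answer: 47360/361 ≈ 131.19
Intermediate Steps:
q(P) = -24 (q(P) = 6*(-4) = -24)
z(y) = 2*y² (z(y) = y*(2*y) = 2*y²)
a = 1152/361 (a = (2*(-24)²)/(19²) = (2*576)/361 = 1152*(1/361) = 1152/361 ≈ 3.1911)
(a - 1854) + 1982 = (1152/361 - 1854) + 1982 = -668142/361 + 1982 = 47360/361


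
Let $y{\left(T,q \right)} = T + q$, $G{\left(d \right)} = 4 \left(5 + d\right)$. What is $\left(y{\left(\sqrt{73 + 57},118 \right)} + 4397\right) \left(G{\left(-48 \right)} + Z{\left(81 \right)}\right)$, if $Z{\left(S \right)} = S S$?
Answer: $28846335 + 6389 \sqrt{130} \approx 2.8919 \cdot 10^{7}$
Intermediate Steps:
$Z{\left(S \right)} = S^{2}$
$G{\left(d \right)} = 20 + 4 d$
$\left(y{\left(\sqrt{73 + 57},118 \right)} + 4397\right) \left(G{\left(-48 \right)} + Z{\left(81 \right)}\right) = \left(\left(\sqrt{73 + 57} + 118\right) + 4397\right) \left(\left(20 + 4 \left(-48\right)\right) + 81^{2}\right) = \left(\left(\sqrt{130} + 118\right) + 4397\right) \left(\left(20 - 192\right) + 6561\right) = \left(\left(118 + \sqrt{130}\right) + 4397\right) \left(-172 + 6561\right) = \left(4515 + \sqrt{130}\right) 6389 = 28846335 + 6389 \sqrt{130}$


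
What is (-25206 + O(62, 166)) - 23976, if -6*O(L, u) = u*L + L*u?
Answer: -157838/3 ≈ -52613.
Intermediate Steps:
O(L, u) = -L*u/3 (O(L, u) = -(u*L + L*u)/6 = -(L*u + L*u)/6 = -L*u/3)
(-25206 + O(62, 166)) - 23976 = (-25206 - ⅓*62*166) - 23976 = (-25206 - 10292/3) - 23976 = -85910/3 - 23976 = -157838/3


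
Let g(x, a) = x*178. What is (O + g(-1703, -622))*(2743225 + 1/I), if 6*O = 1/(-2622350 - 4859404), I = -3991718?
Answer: -149008350639470157824487133/179190312680232 ≈ -8.3156e+11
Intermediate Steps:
g(x, a) = 178*x
O = -1/44890524 (O = 1/(6*(-2622350 - 4859404)) = (1/6)/(-7481754) = (1/6)*(-1/7481754) = -1/44890524 ≈ -2.2276e-8)
(O + g(-1703, -622))*(2743225 + 1/I) = (-1/44890524 + 178*(-1703))*(2743225 + 1/(-3991718)) = (-1/44890524 - 303134)*(2743225 - 1/3991718) = -13607844102217/44890524*10950180610549/3991718 = -149008350639470157824487133/179190312680232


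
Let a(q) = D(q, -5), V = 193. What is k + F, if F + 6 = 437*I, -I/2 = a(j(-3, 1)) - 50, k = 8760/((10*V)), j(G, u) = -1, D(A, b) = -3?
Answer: 8939864/193 ≈ 46321.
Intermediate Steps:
a(q) = -3
k = 876/193 (k = 8760/((10*193)) = 8760/1930 = 8760*(1/1930) = 876/193 ≈ 4.5389)
I = 106 (I = -2*(-3 - 50) = -2*(-53) = 106)
F = 46316 (F = -6 + 437*106 = -6 + 46322 = 46316)
k + F = 876/193 + 46316 = 8939864/193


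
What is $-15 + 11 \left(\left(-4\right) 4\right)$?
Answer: $-191$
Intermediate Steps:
$-15 + 11 \left(\left(-4\right) 4\right) = -15 + 11 \left(-16\right) = -15 - 176 = -191$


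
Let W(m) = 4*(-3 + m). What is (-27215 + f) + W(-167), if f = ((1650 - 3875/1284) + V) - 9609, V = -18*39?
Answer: -46941779/1284 ≈ -36559.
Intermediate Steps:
V = -702
W(m) = -12 + 4*m
f = -11124599/1284 (f = ((1650 - 3875/1284) - 702) - 9609 = (2114725/1284 - 702) - 9609 = 1213357/1284 - 9609 = -11124599/1284 ≈ -8664.0)
(-27215 + f) + W(-167) = (-27215 - 11124599/1284) + (-12 + 4*(-167)) = -46068659/1284 + (-12 - 668) = -46068659/1284 - 680 = -46941779/1284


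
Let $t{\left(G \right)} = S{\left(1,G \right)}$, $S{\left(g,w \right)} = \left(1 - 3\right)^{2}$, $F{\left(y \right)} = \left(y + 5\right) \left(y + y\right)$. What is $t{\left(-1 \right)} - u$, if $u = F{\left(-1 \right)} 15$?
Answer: $124$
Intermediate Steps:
$F{\left(y \right)} = 2 y \left(5 + y\right)$ ($F{\left(y \right)} = \left(5 + y\right) 2 y = 2 y \left(5 + y\right)$)
$S{\left(g,w \right)} = 4$ ($S{\left(g,w \right)} = \left(-2\right)^{2} = 4$)
$t{\left(G \right)} = 4$
$u = -120$ ($u = 2 \left(-1\right) \left(5 - 1\right) 15 = 2 \left(-1\right) 4 \cdot 15 = \left(-8\right) 15 = -120$)
$t{\left(-1 \right)} - u = 4 - -120 = 4 + 120 = 124$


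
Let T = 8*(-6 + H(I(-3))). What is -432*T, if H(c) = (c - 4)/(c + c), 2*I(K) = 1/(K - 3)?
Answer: -63936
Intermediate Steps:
I(K) = 1/(2*(-3 + K)) (I(K) = 1/(2*(K - 3)) = 1/(2*(-3 + K)))
H(c) = (-4 + c)/(2*c) (H(c) = (-4 + c)/((2*c)) = (-4 + c)*(1/(2*c)) = (-4 + c)/(2*c))
T = 148 (T = 8*(-6 + (-4 + 1/(2*(-3 - 3)))/(2*((1/(2*(-3 - 3)))))) = 8*(-6 + (-4 + (1/2)/(-6))/(2*(((1/2)/(-6))))) = 8*(-6 + (-4 + (1/2)*(-1/6))/(2*(((1/2)*(-1/6))))) = 8*(-6 + (-4 - 1/12)/(2*(-1/12))) = 8*(-6 + (1/2)*(-12)*(-49/12)) = 8*(-6 + 49/2) = 8*(37/2) = 148)
-432*T = -432*148 = -63936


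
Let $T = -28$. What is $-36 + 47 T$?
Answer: $-1352$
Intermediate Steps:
$-36 + 47 T = -36 + 47 \left(-28\right) = -36 - 1316 = -1352$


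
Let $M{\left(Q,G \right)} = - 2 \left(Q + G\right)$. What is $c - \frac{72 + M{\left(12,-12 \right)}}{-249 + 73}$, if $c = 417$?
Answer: $\frac{9183}{22} \approx 417.41$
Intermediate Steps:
$M{\left(Q,G \right)} = - 2 G - 2 Q$ ($M{\left(Q,G \right)} = - 2 \left(G + Q\right) = - 2 G - 2 Q$)
$c - \frac{72 + M{\left(12,-12 \right)}}{-249 + 73} = 417 - \frac{72 - 0}{-249 + 73} = 417 - \frac{72 + \left(24 - 24\right)}{-176} = 417 - \left(72 + 0\right) \left(- \frac{1}{176}\right) = 417 - 72 \left(- \frac{1}{176}\right) = 417 - - \frac{9}{22} = 417 + \frac{9}{22} = \frac{9183}{22}$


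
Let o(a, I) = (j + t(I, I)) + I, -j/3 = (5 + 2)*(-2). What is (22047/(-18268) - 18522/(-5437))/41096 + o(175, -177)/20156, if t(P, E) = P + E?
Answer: -497896971351453/20568103403910304 ≈ -0.024207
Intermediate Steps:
t(P, E) = E + P
j = 42 (j = -3*(5 + 2)*(-2) = -21*(-2) = -3*(-14) = 42)
o(a, I) = 42 + 3*I (o(a, I) = (42 + (I + I)) + I = (42 + 2*I) + I = 42 + 3*I)
(22047/(-18268) - 18522/(-5437))/41096 + o(175, -177)/20156 = (22047/(-18268) - 18522/(-5437))/41096 + (42 + 3*(-177))/20156 = (22047*(-1/18268) - 18522*(-1/5437))*(1/41096) + (42 - 531)*(1/20156) = (-22047/18268 + 18522/5437)*(1/41096) - 489*1/20156 = (218490357/99323116)*(1/41096) - 489/20156 = 218490357/4081782775136 - 489/20156 = -497896971351453/20568103403910304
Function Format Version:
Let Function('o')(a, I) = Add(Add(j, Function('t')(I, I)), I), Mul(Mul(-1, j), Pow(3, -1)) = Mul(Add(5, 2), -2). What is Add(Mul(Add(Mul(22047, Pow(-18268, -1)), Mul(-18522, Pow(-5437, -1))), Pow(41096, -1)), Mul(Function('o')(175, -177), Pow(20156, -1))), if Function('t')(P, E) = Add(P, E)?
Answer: Rational(-497896971351453, 20568103403910304) ≈ -0.024207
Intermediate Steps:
Function('t')(P, E) = Add(E, P)
j = 42 (j = Mul(-3, Mul(Add(5, 2), -2)) = Mul(-3, Mul(7, -2)) = Mul(-3, -14) = 42)
Function('o')(a, I) = Add(42, Mul(3, I)) (Function('o')(a, I) = Add(Add(42, Add(I, I)), I) = Add(Add(42, Mul(2, I)), I) = Add(42, Mul(3, I)))
Add(Mul(Add(Mul(22047, Pow(-18268, -1)), Mul(-18522, Pow(-5437, -1))), Pow(41096, -1)), Mul(Function('o')(175, -177), Pow(20156, -1))) = Add(Mul(Add(Mul(22047, Pow(-18268, -1)), Mul(-18522, Pow(-5437, -1))), Pow(41096, -1)), Mul(Add(42, Mul(3, -177)), Pow(20156, -1))) = Add(Mul(Add(Mul(22047, Rational(-1, 18268)), Mul(-18522, Rational(-1, 5437))), Rational(1, 41096)), Mul(Add(42, -531), Rational(1, 20156))) = Add(Mul(Add(Rational(-22047, 18268), Rational(18522, 5437)), Rational(1, 41096)), Mul(-489, Rational(1, 20156))) = Add(Mul(Rational(218490357, 99323116), Rational(1, 41096)), Rational(-489, 20156)) = Add(Rational(218490357, 4081782775136), Rational(-489, 20156)) = Rational(-497896971351453, 20568103403910304)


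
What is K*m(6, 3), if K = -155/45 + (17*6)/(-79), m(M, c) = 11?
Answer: -37037/711 ≈ -52.091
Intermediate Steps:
K = -3367/711 (K = -155*1/45 + 102*(-1/79) = -31/9 - 102/79 = -3367/711 ≈ -4.7356)
K*m(6, 3) = -3367/711*11 = -37037/711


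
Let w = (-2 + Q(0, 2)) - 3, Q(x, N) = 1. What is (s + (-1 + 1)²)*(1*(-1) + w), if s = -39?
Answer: 195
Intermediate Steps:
w = -4 (w = (-2 + 1) - 3 = -1 - 3 = -4)
(s + (-1 + 1)²)*(1*(-1) + w) = (-39 + (-1 + 1)²)*(1*(-1) - 4) = (-39 + 0²)*(-1 - 4) = (-39 + 0)*(-5) = -39*(-5) = 195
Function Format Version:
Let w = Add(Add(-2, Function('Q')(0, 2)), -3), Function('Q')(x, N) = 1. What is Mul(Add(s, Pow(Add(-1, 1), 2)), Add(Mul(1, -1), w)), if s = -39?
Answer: 195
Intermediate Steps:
w = -4 (w = Add(Add(-2, 1), -3) = Add(-1, -3) = -4)
Mul(Add(s, Pow(Add(-1, 1), 2)), Add(Mul(1, -1), w)) = Mul(Add(-39, Pow(Add(-1, 1), 2)), Add(Mul(1, -1), -4)) = Mul(Add(-39, Pow(0, 2)), Add(-1, -4)) = Mul(Add(-39, 0), -5) = Mul(-39, -5) = 195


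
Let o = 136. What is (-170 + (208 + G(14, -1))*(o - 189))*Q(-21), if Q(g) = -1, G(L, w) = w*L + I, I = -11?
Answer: 9869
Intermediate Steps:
G(L, w) = -11 + L*w (G(L, w) = w*L - 11 = L*w - 11 = -11 + L*w)
(-170 + (208 + G(14, -1))*(o - 189))*Q(-21) = (-170 + (208 + (-11 + 14*(-1)))*(136 - 189))*(-1) = (-170 + (208 + (-11 - 14))*(-53))*(-1) = (-170 + (208 - 25)*(-53))*(-1) = (-170 + 183*(-53))*(-1) = (-170 - 9699)*(-1) = -9869*(-1) = 9869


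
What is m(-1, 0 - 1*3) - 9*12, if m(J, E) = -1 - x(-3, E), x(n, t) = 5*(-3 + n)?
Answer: -79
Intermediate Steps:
x(n, t) = -15 + 5*n
m(J, E) = 29 (m(J, E) = -1 - (-15 + 5*(-3)) = -1 - (-15 - 15) = -1 - 1*(-30) = -1 + 30 = 29)
m(-1, 0 - 1*3) - 9*12 = 29 - 9*12 = 29 - 108 = -79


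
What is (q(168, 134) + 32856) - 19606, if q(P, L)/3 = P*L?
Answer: 80786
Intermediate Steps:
q(P, L) = 3*L*P (q(P, L) = 3*(P*L) = 3*(L*P) = 3*L*P)
(q(168, 134) + 32856) - 19606 = (3*134*168 + 32856) - 19606 = (67536 + 32856) - 19606 = 100392 - 19606 = 80786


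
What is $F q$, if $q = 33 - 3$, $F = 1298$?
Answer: $38940$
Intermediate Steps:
$q = 30$ ($q = 33 - 3 = 30$)
$F q = 1298 \cdot 30 = 38940$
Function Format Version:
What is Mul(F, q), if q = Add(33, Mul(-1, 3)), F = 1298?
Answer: 38940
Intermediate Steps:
q = 30 (q = Add(33, -3) = 30)
Mul(F, q) = Mul(1298, 30) = 38940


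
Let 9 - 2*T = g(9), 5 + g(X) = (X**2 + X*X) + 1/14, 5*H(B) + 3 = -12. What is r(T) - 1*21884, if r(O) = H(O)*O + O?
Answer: -304303/14 ≈ -21736.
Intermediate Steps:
H(B) = -3 (H(B) = -3/5 + (1/5)*(-12) = -3/5 - 12/5 = -3)
g(X) = -69/14 + 2*X**2 (g(X) = -5 + ((X**2 + X*X) + 1/14) = -5 + ((X**2 + X**2) + 1/14) = -5 + (2*X**2 + 1/14) = -5 + (1/14 + 2*X**2) = -69/14 + 2*X**2)
T = -2073/28 (T = 9/2 - (-69/14 + 2*9**2)/2 = 9/2 - (-69/14 + 2*81)/2 = 9/2 - (-69/14 + 162)/2 = 9/2 - 1/2*2199/14 = 9/2 - 2199/28 = -2073/28 ≈ -74.036)
r(O) = -2*O (r(O) = -3*O + O = -2*O)
r(T) - 1*21884 = -2*(-2073/28) - 1*21884 = 2073/14 - 21884 = -304303/14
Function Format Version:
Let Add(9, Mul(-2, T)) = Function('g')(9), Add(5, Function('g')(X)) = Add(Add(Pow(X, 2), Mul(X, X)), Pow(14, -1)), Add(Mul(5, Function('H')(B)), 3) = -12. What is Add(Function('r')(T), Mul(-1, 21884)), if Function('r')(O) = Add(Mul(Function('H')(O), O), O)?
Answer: Rational(-304303, 14) ≈ -21736.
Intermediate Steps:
Function('H')(B) = -3 (Function('H')(B) = Add(Rational(-3, 5), Mul(Rational(1, 5), -12)) = Add(Rational(-3, 5), Rational(-12, 5)) = -3)
Function('g')(X) = Add(Rational(-69, 14), Mul(2, Pow(X, 2))) (Function('g')(X) = Add(-5, Add(Add(Pow(X, 2), Mul(X, X)), Pow(14, -1))) = Add(-5, Add(Add(Pow(X, 2), Pow(X, 2)), Rational(1, 14))) = Add(-5, Add(Mul(2, Pow(X, 2)), Rational(1, 14))) = Add(-5, Add(Rational(1, 14), Mul(2, Pow(X, 2)))) = Add(Rational(-69, 14), Mul(2, Pow(X, 2))))
T = Rational(-2073, 28) (T = Add(Rational(9, 2), Mul(Rational(-1, 2), Add(Rational(-69, 14), Mul(2, Pow(9, 2))))) = Add(Rational(9, 2), Mul(Rational(-1, 2), Add(Rational(-69, 14), Mul(2, 81)))) = Add(Rational(9, 2), Mul(Rational(-1, 2), Add(Rational(-69, 14), 162))) = Add(Rational(9, 2), Mul(Rational(-1, 2), Rational(2199, 14))) = Add(Rational(9, 2), Rational(-2199, 28)) = Rational(-2073, 28) ≈ -74.036)
Function('r')(O) = Mul(-2, O) (Function('r')(O) = Add(Mul(-3, O), O) = Mul(-2, O))
Add(Function('r')(T), Mul(-1, 21884)) = Add(Mul(-2, Rational(-2073, 28)), Mul(-1, 21884)) = Add(Rational(2073, 14), -21884) = Rational(-304303, 14)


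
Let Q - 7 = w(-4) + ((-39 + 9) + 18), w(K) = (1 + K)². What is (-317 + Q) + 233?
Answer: -80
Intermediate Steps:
Q = 4 (Q = 7 + ((1 - 4)² + ((-39 + 9) + 18)) = 7 + ((-3)² + (-30 + 18)) = 7 + (9 - 12) = 7 - 3 = 4)
(-317 + Q) + 233 = (-317 + 4) + 233 = -313 + 233 = -80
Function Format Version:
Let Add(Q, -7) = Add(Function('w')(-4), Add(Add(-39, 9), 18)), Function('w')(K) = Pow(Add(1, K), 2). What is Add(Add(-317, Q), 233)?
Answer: -80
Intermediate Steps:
Q = 4 (Q = Add(7, Add(Pow(Add(1, -4), 2), Add(Add(-39, 9), 18))) = Add(7, Add(Pow(-3, 2), Add(-30, 18))) = Add(7, Add(9, -12)) = Add(7, -3) = 4)
Add(Add(-317, Q), 233) = Add(Add(-317, 4), 233) = Add(-313, 233) = -80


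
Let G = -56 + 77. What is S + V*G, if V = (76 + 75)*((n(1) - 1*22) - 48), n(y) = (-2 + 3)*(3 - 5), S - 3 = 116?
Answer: -228193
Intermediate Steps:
S = 119 (S = 3 + 116 = 119)
n(y) = -2 (n(y) = 1*(-2) = -2)
G = 21
V = -10872 (V = (76 + 75)*((-2 - 1*22) - 48) = 151*((-2 - 22) - 48) = 151*(-24 - 48) = 151*(-72) = -10872)
S + V*G = 119 - 10872*21 = 119 - 228312 = -228193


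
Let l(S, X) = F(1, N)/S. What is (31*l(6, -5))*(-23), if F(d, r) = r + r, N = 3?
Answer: -713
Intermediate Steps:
F(d, r) = 2*r
l(S, X) = 6/S (l(S, X) = (2*3)/S = 6/S)
(31*l(6, -5))*(-23) = (31*(6/6))*(-23) = (31*(6*(⅙)))*(-23) = (31*1)*(-23) = 31*(-23) = -713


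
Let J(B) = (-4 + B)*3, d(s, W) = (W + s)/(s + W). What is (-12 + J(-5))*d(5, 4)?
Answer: -39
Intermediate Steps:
d(s, W) = 1 (d(s, W) = (W + s)/(W + s) = 1)
J(B) = -12 + 3*B
(-12 + J(-5))*d(5, 4) = (-12 + (-12 + 3*(-5)))*1 = (-12 + (-12 - 15))*1 = (-12 - 27)*1 = -39*1 = -39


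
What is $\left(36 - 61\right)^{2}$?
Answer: $625$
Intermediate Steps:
$\left(36 - 61\right)^{2} = \left(-25\right)^{2} = 625$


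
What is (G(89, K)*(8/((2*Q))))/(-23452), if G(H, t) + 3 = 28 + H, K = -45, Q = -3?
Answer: 38/5863 ≈ 0.0064813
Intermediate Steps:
G(H, t) = 25 + H (G(H, t) = -3 + (28 + H) = 25 + H)
(G(89, K)*(8/((2*Q))))/(-23452) = ((25 + 89)*(8/((2*(-3)))))/(-23452) = (114*(8/(-6)))*(-1/23452) = (114*(8*(-⅙)))*(-1/23452) = (114*(-4/3))*(-1/23452) = -152*(-1/23452) = 38/5863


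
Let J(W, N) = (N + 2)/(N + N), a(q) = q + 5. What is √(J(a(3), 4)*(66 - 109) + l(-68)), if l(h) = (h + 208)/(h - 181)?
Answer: I*√8137569/498 ≈ 5.7282*I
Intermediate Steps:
a(q) = 5 + q
J(W, N) = (2 + N)/(2*N) (J(W, N) = (2 + N)/((2*N)) = (2 + N)*(1/(2*N)) = (2 + N)/(2*N))
l(h) = (208 + h)/(-181 + h)
√(J(a(3), 4)*(66 - 109) + l(-68)) = √(((½)*(2 + 4)/4)*(66 - 109) + (208 - 68)/(-181 - 68)) = √(((½)*(¼)*6)*(-43) + 140/(-249)) = √((¾)*(-43) - 1/249*140) = √(-129/4 - 140/249) = √(-32681/996) = I*√8137569/498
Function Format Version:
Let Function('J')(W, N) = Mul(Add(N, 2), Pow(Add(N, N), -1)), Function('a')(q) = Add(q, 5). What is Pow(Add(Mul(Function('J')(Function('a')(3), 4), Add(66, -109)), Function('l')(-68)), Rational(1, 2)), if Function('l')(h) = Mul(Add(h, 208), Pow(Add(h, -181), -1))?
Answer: Mul(Rational(1, 498), I, Pow(8137569, Rational(1, 2))) ≈ Mul(5.7282, I)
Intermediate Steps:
Function('a')(q) = Add(5, q)
Function('J')(W, N) = Mul(Rational(1, 2), Pow(N, -1), Add(2, N)) (Function('J')(W, N) = Mul(Add(2, N), Pow(Mul(2, N), -1)) = Mul(Add(2, N), Mul(Rational(1, 2), Pow(N, -1))) = Mul(Rational(1, 2), Pow(N, -1), Add(2, N)))
Function('l')(h) = Mul(Pow(Add(-181, h), -1), Add(208, h)) (Function('l')(h) = Mul(Add(208, h), Pow(Add(-181, h), -1)) = Mul(Pow(Add(-181, h), -1), Add(208, h)))
Pow(Add(Mul(Function('J')(Function('a')(3), 4), Add(66, -109)), Function('l')(-68)), Rational(1, 2)) = Pow(Add(Mul(Mul(Rational(1, 2), Pow(4, -1), Add(2, 4)), Add(66, -109)), Mul(Pow(Add(-181, -68), -1), Add(208, -68))), Rational(1, 2)) = Pow(Add(Mul(Mul(Rational(1, 2), Rational(1, 4), 6), -43), Mul(Pow(-249, -1), 140)), Rational(1, 2)) = Pow(Add(Mul(Rational(3, 4), -43), Mul(Rational(-1, 249), 140)), Rational(1, 2)) = Pow(Add(Rational(-129, 4), Rational(-140, 249)), Rational(1, 2)) = Pow(Rational(-32681, 996), Rational(1, 2)) = Mul(Rational(1, 498), I, Pow(8137569, Rational(1, 2)))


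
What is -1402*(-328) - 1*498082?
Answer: -38226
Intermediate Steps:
-1402*(-328) - 1*498082 = 459856 - 498082 = -38226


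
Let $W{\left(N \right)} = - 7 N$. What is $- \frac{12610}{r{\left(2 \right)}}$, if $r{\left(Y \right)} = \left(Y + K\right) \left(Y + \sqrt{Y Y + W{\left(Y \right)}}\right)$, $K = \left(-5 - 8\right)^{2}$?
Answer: $- \frac{12610}{1197} + \frac{6305 i \sqrt{10}}{1197} \approx -10.535 + 16.657 i$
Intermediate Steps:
$K = 169$ ($K = \left(-13\right)^{2} = 169$)
$r{\left(Y \right)} = \left(169 + Y\right) \left(Y + \sqrt{Y^{2} - 7 Y}\right)$ ($r{\left(Y \right)} = \left(Y + 169\right) \left(Y + \sqrt{Y Y - 7 Y}\right) = \left(169 + Y\right) \left(Y + \sqrt{Y^{2} - 7 Y}\right)$)
$- \frac{12610}{r{\left(2 \right)}} = - \frac{12610}{2^{2} + 169 \cdot 2 + 169 \sqrt{2 \left(-7 + 2\right)} + 2 \sqrt{2 \left(-7 + 2\right)}} = - \frac{12610}{4 + 338 + 169 \sqrt{2 \left(-5\right)} + 2 \sqrt{2 \left(-5\right)}} = - \frac{12610}{4 + 338 + 169 \sqrt{-10} + 2 \sqrt{-10}} = - \frac{12610}{4 + 338 + 169 i \sqrt{10} + 2 i \sqrt{10}} = - \frac{12610}{342 + 171 i \sqrt{10}}$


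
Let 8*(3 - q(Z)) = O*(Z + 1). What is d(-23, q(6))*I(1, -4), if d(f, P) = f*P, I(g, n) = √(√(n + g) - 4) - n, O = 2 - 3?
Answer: -713/2 - 713*√(-4 + I*√3)/8 ≈ -394.25 - 182.2*I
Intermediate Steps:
O = -1
q(Z) = 25/8 + Z/8 (q(Z) = 3 - (-1)*(Z + 1)/8 = 3 - (-1)*(1 + Z)/8 = 3 - (-1 - Z)/8 = 3 + (⅛ + Z/8) = 25/8 + Z/8)
I(g, n) = √(-4 + √(g + n)) - n (I(g, n) = √(√(g + n) - 4) - n = √(-4 + √(g + n)) - n)
d(f, P) = P*f
d(-23, q(6))*I(1, -4) = ((25/8 + (⅛)*6)*(-23))*(√(-4 + √(1 - 4)) - 1*(-4)) = ((25/8 + ¾)*(-23))*(√(-4 + √(-3)) + 4) = ((31/8)*(-23))*(√(-4 + I*√3) + 4) = -713*(4 + √(-4 + I*√3))/8 = -713/2 - 713*√(-4 + I*√3)/8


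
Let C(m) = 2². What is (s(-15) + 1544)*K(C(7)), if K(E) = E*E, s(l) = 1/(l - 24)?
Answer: 963440/39 ≈ 24704.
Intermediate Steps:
C(m) = 4
s(l) = 1/(-24 + l)
K(E) = E²
(s(-15) + 1544)*K(C(7)) = (1/(-24 - 15) + 1544)*4² = (1/(-39) + 1544)*16 = (-1/39 + 1544)*16 = (60215/39)*16 = 963440/39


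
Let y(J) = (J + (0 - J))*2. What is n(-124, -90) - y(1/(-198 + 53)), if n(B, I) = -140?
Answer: -140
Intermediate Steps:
y(J) = 0 (y(J) = (J - J)*2 = 0*2 = 0)
n(-124, -90) - y(1/(-198 + 53)) = -140 - 1*0 = -140 + 0 = -140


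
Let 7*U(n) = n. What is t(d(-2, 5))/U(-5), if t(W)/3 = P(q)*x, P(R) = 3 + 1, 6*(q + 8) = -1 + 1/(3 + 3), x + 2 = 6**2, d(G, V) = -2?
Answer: -2856/5 ≈ -571.20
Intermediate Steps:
U(n) = n/7
x = 34 (x = -2 + 6**2 = -2 + 36 = 34)
q = -293/36 (q = -8 + (-1 + 1/(3 + 3))/6 = -8 + (-1 + 1/6)/6 = -8 + (1/6)*(-5/6) = -8 - 5/36 = -293/36 ≈ -8.1389)
P(R) = 4
t(W) = 408 (t(W) = 3*(4*34) = 3*136 = 408)
t(d(-2, 5))/U(-5) = 408/(((1/7)*(-5))) = 408/(-5/7) = 408*(-7/5) = -2856/5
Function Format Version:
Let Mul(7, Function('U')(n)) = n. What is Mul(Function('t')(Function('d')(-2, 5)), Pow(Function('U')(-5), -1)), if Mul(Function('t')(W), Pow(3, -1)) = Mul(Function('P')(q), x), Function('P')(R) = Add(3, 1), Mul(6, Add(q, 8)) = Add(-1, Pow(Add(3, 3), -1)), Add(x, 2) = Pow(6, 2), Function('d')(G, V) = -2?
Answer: Rational(-2856, 5) ≈ -571.20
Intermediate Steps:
Function('U')(n) = Mul(Rational(1, 7), n)
x = 34 (x = Add(-2, Pow(6, 2)) = Add(-2, 36) = 34)
q = Rational(-293, 36) (q = Add(-8, Mul(Rational(1, 6), Add(-1, Pow(Add(3, 3), -1)))) = Add(-8, Mul(Rational(1, 6), Add(-1, Pow(6, -1)))) = Add(-8, Mul(Rational(1, 6), Add(-1, Rational(1, 6)))) = Add(-8, Mul(Rational(1, 6), Rational(-5, 6))) = Add(-8, Rational(-5, 36)) = Rational(-293, 36) ≈ -8.1389)
Function('P')(R) = 4
Function('t')(W) = 408 (Function('t')(W) = Mul(3, Mul(4, 34)) = Mul(3, 136) = 408)
Mul(Function('t')(Function('d')(-2, 5)), Pow(Function('U')(-5), -1)) = Mul(408, Pow(Mul(Rational(1, 7), -5), -1)) = Mul(408, Pow(Rational(-5, 7), -1)) = Mul(408, Rational(-7, 5)) = Rational(-2856, 5)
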